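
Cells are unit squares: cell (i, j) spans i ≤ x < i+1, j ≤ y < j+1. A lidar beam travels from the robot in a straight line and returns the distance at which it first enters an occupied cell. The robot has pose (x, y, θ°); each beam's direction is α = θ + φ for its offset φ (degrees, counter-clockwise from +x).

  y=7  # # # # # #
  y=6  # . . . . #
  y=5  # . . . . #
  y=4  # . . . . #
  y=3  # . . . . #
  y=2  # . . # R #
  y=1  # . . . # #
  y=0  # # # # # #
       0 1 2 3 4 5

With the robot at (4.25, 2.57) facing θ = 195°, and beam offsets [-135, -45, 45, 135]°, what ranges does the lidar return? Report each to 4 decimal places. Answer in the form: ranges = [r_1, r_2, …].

beam 1: φ=-135°, α=60°
  cosα=0.5000 sinα=0.8660 | (4,2) | tMaxX 1.5000 tMaxY 0.4965 | tΔX 2.0000 tΔY 1.1547
    t=0.4965 [y] (4,3)
    t=1.5000 [x] (5,3) — stop
  → r_1 = 1.5000
beam 2: φ=-45°, α=150°
  cosα=-0.8660 sinα=0.5000 | (4,2) | tMaxX 0.2887 tMaxY 0.8600 | tΔX 1.1547 tΔY 2.0000
    t=0.2887 [x] (3,2) — stop
  → r_2 = 0.2887
beam 3: φ=45°, α=240°
  cosα=-0.5000 sinα=-0.8660 | (4,2) | tMaxX 0.5000 tMaxY 0.6582 | tΔX 2.0000 tΔY 1.1547
    t=0.5000 [x] (3,2) — stop
  → r_3 = 0.5000
beam 4: φ=135°, α=330°
  cosα=0.8660 sinα=-0.5000 | (4,2) | tMaxX 0.8660 tMaxY 1.1400 | tΔX 1.1547 tΔY 2.0000
    t=0.8660 [x] (5,2) — stop
  → r_4 = 0.8660

ranges = [1.5000, 0.2887, 0.5000, 0.8660]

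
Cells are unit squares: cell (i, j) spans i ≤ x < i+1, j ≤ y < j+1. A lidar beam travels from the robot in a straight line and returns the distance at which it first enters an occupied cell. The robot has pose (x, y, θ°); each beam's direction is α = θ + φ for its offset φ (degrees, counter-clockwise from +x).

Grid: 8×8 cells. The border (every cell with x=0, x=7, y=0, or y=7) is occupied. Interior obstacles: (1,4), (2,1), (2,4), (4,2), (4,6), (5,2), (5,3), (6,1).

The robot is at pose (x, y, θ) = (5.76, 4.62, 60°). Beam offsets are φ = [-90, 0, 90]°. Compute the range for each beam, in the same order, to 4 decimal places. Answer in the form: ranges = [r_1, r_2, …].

beam 1: φ=-90°, α=330°
  d=(0.8660,-0.5000)  start (5,4)  tX=0.2771 tY=1.2400  stride 1/|dx|=1.1547 1/|dy|=2.0000
    cross x-line → (6,4), t=0.2771
    cross y-line → (6,3), t=1.2400
    cross x-line → (7,3), t=1.4318 (wall)
  → r_1 = 1.4318
beam 2: φ=0°, α=60°
  d=(0.5000,0.8660)  start (5,4)  tX=0.4800 tY=0.4388  stride 1/|dx|=2.0000 1/|dy|=1.1547
    cross y-line → (5,5), t=0.4388
    cross x-line → (6,5), t=0.4800
    cross y-line → (6,6), t=1.5935
    cross x-line → (7,6), t=2.4800 (wall)
  → r_2 = 2.4800
beam 3: φ=90°, α=150°
  d=(-0.8660,0.5000)  start (5,4)  tX=0.8776 tY=0.7600  stride 1/|dx|=1.1547 1/|dy|=2.0000
    cross y-line → (5,5), t=0.7600
    cross x-line → (4,5), t=0.8776
    cross x-line → (3,5), t=2.0323
    cross y-line → (3,6), t=2.7600
    cross x-line → (2,6), t=3.1870
    cross x-line → (1,6), t=4.3417
    cross y-line → (1,7), t=4.7600 (wall)
  → r_3 = 4.7600

ranges = [1.4318, 2.4800, 4.7600]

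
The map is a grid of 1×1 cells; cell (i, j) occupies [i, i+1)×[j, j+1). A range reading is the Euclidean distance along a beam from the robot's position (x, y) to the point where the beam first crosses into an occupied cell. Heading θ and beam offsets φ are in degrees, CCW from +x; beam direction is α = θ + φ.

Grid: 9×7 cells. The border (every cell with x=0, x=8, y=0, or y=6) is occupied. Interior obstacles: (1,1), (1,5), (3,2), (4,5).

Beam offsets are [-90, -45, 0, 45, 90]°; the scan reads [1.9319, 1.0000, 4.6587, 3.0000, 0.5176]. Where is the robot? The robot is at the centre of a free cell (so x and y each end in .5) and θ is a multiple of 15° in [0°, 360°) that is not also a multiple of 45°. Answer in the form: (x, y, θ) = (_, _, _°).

(x, y, θ) = (2.5, 1.5, 75°)

Enumerate (i+0.5, j+0.5, θ) over the 31 free cells and 16 admissible headings. For each, cast all 5 beams and compare to the given ranges.
  (3.5, 4.5, 195°): beam 1 = 1.5529 ≠ 1.9319 ✗
  (3.5, 5.5, 60°): beam 1 = 0.5774 ≠ 1.9319 ✗
  (7.5, 4.5, 300°): beam 1 = 4.0415 ≠ 1.9319 ✗
  …
  (2.5, 1.5, 75°): r_1=1.9319, r_2=1.0000, r_3=4.6587, r_4=3.0000, r_5=0.5176 — all match ✓
Only this pose fits every beam.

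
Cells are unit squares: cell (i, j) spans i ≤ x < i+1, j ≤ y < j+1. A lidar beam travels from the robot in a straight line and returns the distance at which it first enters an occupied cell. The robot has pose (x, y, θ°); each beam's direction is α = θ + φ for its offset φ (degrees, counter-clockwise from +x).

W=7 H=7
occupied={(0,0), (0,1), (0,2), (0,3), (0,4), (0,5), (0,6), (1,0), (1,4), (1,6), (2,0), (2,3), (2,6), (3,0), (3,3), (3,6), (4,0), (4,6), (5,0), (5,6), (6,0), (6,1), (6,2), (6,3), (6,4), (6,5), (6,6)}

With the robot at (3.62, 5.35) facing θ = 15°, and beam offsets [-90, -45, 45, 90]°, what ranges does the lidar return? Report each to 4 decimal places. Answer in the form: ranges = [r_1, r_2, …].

beam 1: φ=-90°, α=285°
  cosα=0.2588 sinα=-0.9659 | (3,5) | tMaxX 1.4682 tMaxY 0.3623 | tΔX 3.8637 tΔY 1.0353
    t=0.3623 [y] (3,4)
    t=1.3976 [y] (3,3) — stop
  → r_1 = 1.3976
beam 2: φ=-45°, α=330°
  cosα=0.8660 sinα=-0.5000 | (3,5) | tMaxX 0.4388 tMaxY 0.7000 | tΔX 1.1547 tΔY 2.0000
    t=0.4388 [x] (4,5)
    t=0.7000 [y] (4,4)
    t=1.5935 [x] (5,4)
    t=2.7000 [y] (5,3)
    t=2.7482 [x] (6,3) — stop
  → r_2 = 2.7482
beam 3: φ=45°, α=60°
  cosα=0.5000 sinα=0.8660 | (3,5) | tMaxX 0.7600 tMaxY 0.7506 | tΔX 2.0000 tΔY 1.1547
    t=0.7506 [y] (3,6) — stop
  → r_3 = 0.7506
beam 4: φ=90°, α=105°
  cosα=-0.2588 sinα=0.9659 | (3,5) | tMaxX 2.3955 tMaxY 0.6729 | tΔX 3.8637 tΔY 1.0353
    t=0.6729 [y] (3,6) — stop
  → r_4 = 0.6729

ranges = [1.3976, 2.7482, 0.7506, 0.6729]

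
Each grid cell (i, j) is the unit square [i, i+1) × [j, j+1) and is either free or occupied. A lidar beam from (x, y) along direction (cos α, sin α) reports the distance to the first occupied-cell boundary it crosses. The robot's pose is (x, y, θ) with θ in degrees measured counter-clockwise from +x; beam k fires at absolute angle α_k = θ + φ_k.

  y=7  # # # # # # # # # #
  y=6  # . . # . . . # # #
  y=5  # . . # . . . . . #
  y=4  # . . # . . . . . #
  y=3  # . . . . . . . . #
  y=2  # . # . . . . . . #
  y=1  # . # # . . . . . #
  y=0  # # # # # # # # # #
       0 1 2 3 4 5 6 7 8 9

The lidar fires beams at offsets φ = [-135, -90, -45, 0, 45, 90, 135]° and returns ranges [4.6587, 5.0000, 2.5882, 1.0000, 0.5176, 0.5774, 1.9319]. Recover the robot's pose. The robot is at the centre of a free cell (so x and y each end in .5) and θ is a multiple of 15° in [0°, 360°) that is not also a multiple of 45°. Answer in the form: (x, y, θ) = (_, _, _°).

Enumerate (i+0.5, j+0.5, θ) over the 40 free cells and 16 admissible headings. For each, cast all 7 beams and compare to the given ranges.
  (5.5, 6.5, 120°): beam 1 = 1.5529 ≠ 4.6587 ✗
  (3.5, 3.5, 285°): beam 1 = 2.8868 ≠ 4.6587 ✗
  (3.5, 2.5, 120°): beam 1 = 5.6940 ≠ 4.6587 ✗
  (1.5, 1.5, 210°): beam 1 = 5.6940 ≠ 4.6587 ✗
  …
  (8.5, 3.5, 300°): r_1=4.6587, r_2=5.0000, r_3=2.5882, r_4=1.0000, r_5=0.5176, r_6=0.5774, r_7=1.9319 — all match ✓
Unique over the lattice → pose = (8.5, 3.5, 300°).

(x, y, θ) = (8.5, 3.5, 300°)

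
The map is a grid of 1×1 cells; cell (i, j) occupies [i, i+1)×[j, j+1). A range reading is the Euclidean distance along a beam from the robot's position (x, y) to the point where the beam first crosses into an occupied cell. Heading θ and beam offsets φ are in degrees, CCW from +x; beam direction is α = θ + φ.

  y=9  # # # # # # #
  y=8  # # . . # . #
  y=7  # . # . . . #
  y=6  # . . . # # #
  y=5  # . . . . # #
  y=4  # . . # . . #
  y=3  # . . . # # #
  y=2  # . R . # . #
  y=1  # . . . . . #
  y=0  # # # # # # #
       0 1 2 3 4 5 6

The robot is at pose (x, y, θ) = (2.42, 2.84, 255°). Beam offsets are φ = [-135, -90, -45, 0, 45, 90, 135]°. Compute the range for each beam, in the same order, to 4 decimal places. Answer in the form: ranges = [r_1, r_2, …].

beam 1: φ=-135°, α=120°
  direction (-0.5000, 0.8660); cell (2,2); t to first gridline: x 0.8400, y 0.1848 (then +2.0000 / +1.1547)
    (2,3) via y @ 0.1848
    (1,3) via x @ 0.8400
    (1,4) via y @ 1.3395
    (1,5) via y @ 2.4942
    (0,5) via x @ 2.8400  # hit
  → r_1 = 2.8400
beam 2: φ=-90°, α=165°
  direction (-0.9659, 0.2588); cell (2,2); t to first gridline: x 0.4348, y 0.6182 (then +1.0353 / +3.8637)
    (1,2) via x @ 0.4348
    (1,3) via y @ 0.6182
    (0,3) via x @ 1.4701  # hit
  → r_2 = 1.4701
beam 3: φ=-45°, α=210°
  direction (-0.8660, -0.5000); cell (2,2); t to first gridline: x 0.4850, y 1.6800 (then +1.1547 / +2.0000)
    (1,2) via x @ 0.4850
    (0,2) via x @ 1.6397  # hit
  → r_3 = 1.6397
beam 4: φ=0°, α=255°
  direction (-0.2588, -0.9659); cell (2,2); t to first gridline: x 1.6228, y 0.8696 (then +3.8637 / +1.0353)
    (2,1) via y @ 0.8696
    (1,1) via x @ 1.6228
    (1,0) via y @ 1.9049  # hit
  → r_4 = 1.9049
beam 5: φ=45°, α=300°
  direction (0.5000, -0.8660); cell (2,2); t to first gridline: x 1.1600, y 0.9699 (then +2.0000 / +1.1547)
    (2,1) via y @ 0.9699
    (3,1) via x @ 1.1600
    (3,0) via y @ 2.1246  # hit
  → r_5 = 2.1246
beam 6: φ=90°, α=345°
  direction (0.9659, -0.2588); cell (2,2); t to first gridline: x 0.6005, y 3.2455 (then +1.0353 / +3.8637)
    (3,2) via x @ 0.6005
    (4,2) via x @ 1.6357  # hit
  → r_6 = 1.6357
beam 7: φ=135°, α=30°
  direction (0.8660, 0.5000); cell (2,2); t to first gridline: x 0.6697, y 0.3200 (then +1.1547 / +2.0000)
    (2,3) via y @ 0.3200
    (3,3) via x @ 0.6697
    (4,3) via x @ 1.8244  # hit
  → r_7 = 1.8244

ranges = [2.8400, 1.4701, 1.6397, 1.9049, 2.1246, 1.6357, 1.8244]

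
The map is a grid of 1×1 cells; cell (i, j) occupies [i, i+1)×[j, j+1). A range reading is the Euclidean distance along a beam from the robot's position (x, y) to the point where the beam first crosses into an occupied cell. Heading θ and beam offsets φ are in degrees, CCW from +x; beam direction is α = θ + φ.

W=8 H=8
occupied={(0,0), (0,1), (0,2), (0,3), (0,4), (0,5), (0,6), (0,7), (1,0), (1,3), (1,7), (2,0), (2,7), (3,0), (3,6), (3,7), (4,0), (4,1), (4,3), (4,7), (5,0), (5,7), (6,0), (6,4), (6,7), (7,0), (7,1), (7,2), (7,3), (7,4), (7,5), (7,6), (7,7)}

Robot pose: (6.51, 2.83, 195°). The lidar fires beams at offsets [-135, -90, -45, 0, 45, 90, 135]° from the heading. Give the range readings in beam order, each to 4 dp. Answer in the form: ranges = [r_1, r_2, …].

ranges = [0.9800, 1.2113, 1.7436, 5.7044, 2.1131, 1.8932, 0.5658]

beam 1: φ=-135°, α=60°
  d=(0.5000,0.8660)  start (6,2)  tX=0.9800 tY=0.1963  stride 1/|dx|=2.0000 1/|dy|=1.1547
    cross y-line → (6,3), t=0.1963
    cross x-line → (7,3), t=0.9800 (wall)
  → r_1 = 0.9800
beam 2: φ=-90°, α=105°
  d=(-0.2588,0.9659)  start (6,2)  tX=1.9705 tY=0.1760  stride 1/|dx|=3.8637 1/|dy|=1.0353
    cross y-line → (6,3), t=0.1760
    cross y-line → (6,4), t=1.2113 (wall)
  → r_2 = 1.2113
beam 3: φ=-45°, α=150°
  d=(-0.8660,0.5000)  start (6,2)  tX=0.5889 tY=0.3400  stride 1/|dx|=1.1547 1/|dy|=2.0000
    cross y-line → (6,3), t=0.3400
    cross x-line → (5,3), t=0.5889
    cross x-line → (4,3), t=1.7436 (wall)
  → r_3 = 1.7436
beam 4: φ=0°, α=195°
  d=(-0.9659,-0.2588)  start (6,2)  tX=0.5280 tY=3.2069  stride 1/|dx|=1.0353 1/|dy|=3.8637
    cross x-line → (5,2), t=0.5280
    cross x-line → (4,2), t=1.5633
    cross x-line → (3,2), t=2.5985
    cross y-line → (3,1), t=3.2069
    cross x-line → (2,1), t=3.6338
    cross x-line → (1,1), t=4.6691
    cross x-line → (0,1), t=5.7044 (wall)
  → r_4 = 5.7044
beam 5: φ=45°, α=240°
  d=(-0.5000,-0.8660)  start (6,2)  tX=1.0200 tY=0.9584  stride 1/|dx|=2.0000 1/|dy|=1.1547
    cross y-line → (6,1), t=0.9584
    cross x-line → (5,1), t=1.0200
    cross y-line → (5,0), t=2.1131 (wall)
  → r_5 = 2.1131
beam 6: φ=90°, α=285°
  d=(0.2588,-0.9659)  start (6,2)  tX=1.8932 tY=0.8593  stride 1/|dx|=3.8637 1/|dy|=1.0353
    cross y-line → (6,1), t=0.8593
    cross x-line → (7,1), t=1.8932 (wall)
  → r_6 = 1.8932
beam 7: φ=135°, α=330°
  d=(0.8660,-0.5000)  start (6,2)  tX=0.5658 tY=1.6600  stride 1/|dx|=1.1547 1/|dy|=2.0000
    cross x-line → (7,2), t=0.5658 (wall)
  → r_7 = 0.5658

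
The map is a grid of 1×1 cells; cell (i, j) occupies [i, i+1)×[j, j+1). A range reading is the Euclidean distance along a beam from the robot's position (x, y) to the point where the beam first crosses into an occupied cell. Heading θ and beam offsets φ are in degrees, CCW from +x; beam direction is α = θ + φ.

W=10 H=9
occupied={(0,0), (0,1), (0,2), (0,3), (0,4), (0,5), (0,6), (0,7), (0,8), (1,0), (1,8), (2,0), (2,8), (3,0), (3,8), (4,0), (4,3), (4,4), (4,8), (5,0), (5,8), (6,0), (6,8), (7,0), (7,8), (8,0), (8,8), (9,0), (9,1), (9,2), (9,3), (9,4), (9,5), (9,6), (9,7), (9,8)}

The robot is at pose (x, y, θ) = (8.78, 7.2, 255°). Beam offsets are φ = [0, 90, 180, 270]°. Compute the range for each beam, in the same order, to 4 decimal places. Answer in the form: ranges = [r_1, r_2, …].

ranges = [6.4187, 0.2278, 0.8282, 3.0910]

beam 1: φ=0°, α=255°
  cosα=-0.2588 sinα=-0.9659 | (8,7) | tMaxX 3.0137 tMaxY 0.2071 | tΔX 3.8637 tΔY 1.0353
    t=0.2071 [y] (8,6)
    t=1.2423 [y] (8,5)
    t=2.2776 [y] (8,4)
    t=3.0137 [x] (7,4)
    t=3.3129 [y] (7,3)
    t=4.3482 [y] (7,2)
    t=5.3834 [y] (7,1)
    t=6.4187 [y] (7,0) — stop
  → r_1 = 6.4187
beam 2: φ=90°, α=345°
  cosα=0.9659 sinα=-0.2588 | (8,7) | tMaxX 0.2278 tMaxY 0.7727 | tΔX 1.0353 tΔY 3.8637
    t=0.2278 [x] (9,7) — stop
  → r_2 = 0.2278
beam 3: φ=180°, α=75°
  cosα=0.2588 sinα=0.9659 | (8,7) | tMaxX 0.8500 tMaxY 0.8282 | tΔX 3.8637 tΔY 1.0353
    t=0.8282 [y] (8,8) — stop
  → r_3 = 0.8282
beam 4: φ=270°, α=165°
  cosα=-0.9659 sinα=0.2588 | (8,7) | tMaxX 0.8075 tMaxY 3.0910 | tΔX 1.0353 tΔY 3.8637
    t=0.8075 [x] (7,7)
    t=1.8428 [x] (6,7)
    t=2.8781 [x] (5,7)
    t=3.0910 [y] (5,8) — stop
  → r_4 = 3.0910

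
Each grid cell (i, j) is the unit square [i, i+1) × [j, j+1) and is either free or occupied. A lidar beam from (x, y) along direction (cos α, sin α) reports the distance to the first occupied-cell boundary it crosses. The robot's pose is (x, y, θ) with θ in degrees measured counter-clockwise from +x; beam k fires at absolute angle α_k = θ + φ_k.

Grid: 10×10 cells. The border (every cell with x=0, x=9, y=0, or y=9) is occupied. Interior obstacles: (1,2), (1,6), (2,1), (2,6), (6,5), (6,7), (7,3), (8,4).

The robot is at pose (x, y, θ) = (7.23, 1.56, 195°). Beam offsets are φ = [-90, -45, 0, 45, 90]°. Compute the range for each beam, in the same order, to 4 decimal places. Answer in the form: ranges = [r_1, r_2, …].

ranges = [3.5614, 7.1938, 2.1637, 0.6466, 0.5798]

beam 1: φ=-90°, α=105°
  cosα=-0.2588 sinα=0.9659 | (7,1) | tMaxX 0.8887 tMaxY 0.4555 | tΔX 3.8637 tΔY 1.0353
    t=0.4555 [y] (7,2)
    t=0.8887 [x] (6,2)
    t=1.4908 [y] (6,3)
    t=2.5261 [y] (6,4)
    t=3.5614 [y] (6,5) — stop
  → r_1 = 3.5614
beam 2: φ=-45°, α=150°
  cosα=-0.8660 sinα=0.5000 | (7,1) | tMaxX 0.2656 tMaxY 0.8800 | tΔX 1.1547 tΔY 2.0000
    t=0.2656 [x] (6,1)
    t=0.8800 [y] (6,2)
    t=1.4203 [x] (5,2)
    t=2.5750 [x] (4,2)
    t=2.8800 [y] (4,3)
    t=3.7297 [x] (3,3)
    t=4.8800 [y] (3,4)
    t=4.8844 [x] (2,4)
    t=6.0391 [x] (1,4)
    t=6.8800 [y] (1,5)
    t=7.1938 [x] (0,5) — stop
  → r_2 = 7.1938
beam 3: φ=0°, α=195°
  cosα=-0.9659 sinα=-0.2588 | (7,1) | tMaxX 0.2381 tMaxY 2.1637 | tΔX 1.0353 tΔY 3.8637
    t=0.2381 [x] (6,1)
    t=1.2734 [x] (5,1)
    t=2.1637 [y] (5,0) — stop
  → r_3 = 2.1637
beam 4: φ=45°, α=240°
  cosα=-0.5000 sinα=-0.8660 | (7,1) | tMaxX 0.4600 tMaxY 0.6466 | tΔX 2.0000 tΔY 1.1547
    t=0.4600 [x] (6,1)
    t=0.6466 [y] (6,0) — stop
  → r_4 = 0.6466
beam 5: φ=90°, α=285°
  cosα=0.2588 sinα=-0.9659 | (7,1) | tMaxX 2.9751 tMaxY 0.5798 | tΔX 3.8637 tΔY 1.0353
    t=0.5798 [y] (7,0) — stop
  → r_5 = 0.5798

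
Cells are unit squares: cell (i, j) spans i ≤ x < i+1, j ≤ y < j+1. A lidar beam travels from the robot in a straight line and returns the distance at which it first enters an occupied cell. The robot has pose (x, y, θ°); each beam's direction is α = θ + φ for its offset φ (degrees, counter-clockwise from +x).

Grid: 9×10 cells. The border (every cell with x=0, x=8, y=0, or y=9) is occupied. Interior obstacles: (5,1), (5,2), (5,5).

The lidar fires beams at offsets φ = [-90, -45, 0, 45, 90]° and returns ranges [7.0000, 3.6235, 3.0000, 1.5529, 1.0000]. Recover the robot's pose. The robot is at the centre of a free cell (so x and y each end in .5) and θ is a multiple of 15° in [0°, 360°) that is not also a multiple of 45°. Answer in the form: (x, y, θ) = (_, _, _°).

(x, y, θ) = (4.5, 2.5, 210°)

Candidates: 53 free-cell centres × 16 headings = 848 poses. Raycast each; keep the one whose scan matches to 4 dp.
  (6.5, 5.5, 330°): beam 1 = 2.8868 ≠ 7.0000 ✗
  (1.5, 3.5, 345°): beam 1 = 1.9319 ≠ 7.0000 ✗
  (2.5, 2.5, 150°): beam 1 = 7.5056 ≠ 7.0000 ✗
  (7.5, 6.5, 345°): beam 1 = 5.6940 ≠ 7.0000 ✗
  …
  (4.5, 2.5, 210°): r_1=7.0000, r_2=3.6235, r_3=3.0000, r_4=1.5529, r_5=1.0000 — all match ✓
Only this pose fits every beam.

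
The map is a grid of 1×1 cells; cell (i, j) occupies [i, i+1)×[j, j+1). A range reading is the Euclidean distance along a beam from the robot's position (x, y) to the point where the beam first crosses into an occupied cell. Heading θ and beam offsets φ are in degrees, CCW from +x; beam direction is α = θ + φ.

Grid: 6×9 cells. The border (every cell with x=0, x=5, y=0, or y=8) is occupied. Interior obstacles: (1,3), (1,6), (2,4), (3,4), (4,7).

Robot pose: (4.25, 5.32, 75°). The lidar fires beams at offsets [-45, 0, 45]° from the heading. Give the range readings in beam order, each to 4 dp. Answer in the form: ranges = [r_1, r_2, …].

beam 1: φ=-45°, α=30°
  dir = (cos 30°, sin 30°) = (0.8660, 0.5000); from cell (4,5)
  next x-line at t=0.8660, next y-line at t=1.3600; Δt_x=1.1547, Δt_y=2.0000
    x: enter (5,5) at t=0.8660 ← occupied
  → r_1 = 0.8660
beam 2: φ=0°, α=75°
  dir = (cos 75°, sin 75°) = (0.2588, 0.9659); from cell (4,5)
  next x-line at t=2.8978, next y-line at t=0.7040; Δt_x=3.8637, Δt_y=1.0353
    y: enter (4,6) at t=0.7040
    y: enter (4,7) at t=1.7393 ← occupied
  → r_2 = 1.7393
beam 3: φ=45°, α=120°
  dir = (cos 120°, sin 120°) = (-0.5000, 0.8660); from cell (4,5)
  next x-line at t=0.5000, next y-line at t=0.7852; Δt_x=2.0000, Δt_y=1.1547
    x: enter (3,5) at t=0.5000
    y: enter (3,6) at t=0.7852
    y: enter (3,7) at t=1.9399
    x: enter (2,7) at t=2.5000
    y: enter (2,8) at t=3.0946 ← occupied
  → r_3 = 3.0946

ranges = [0.8660, 1.7393, 3.0946]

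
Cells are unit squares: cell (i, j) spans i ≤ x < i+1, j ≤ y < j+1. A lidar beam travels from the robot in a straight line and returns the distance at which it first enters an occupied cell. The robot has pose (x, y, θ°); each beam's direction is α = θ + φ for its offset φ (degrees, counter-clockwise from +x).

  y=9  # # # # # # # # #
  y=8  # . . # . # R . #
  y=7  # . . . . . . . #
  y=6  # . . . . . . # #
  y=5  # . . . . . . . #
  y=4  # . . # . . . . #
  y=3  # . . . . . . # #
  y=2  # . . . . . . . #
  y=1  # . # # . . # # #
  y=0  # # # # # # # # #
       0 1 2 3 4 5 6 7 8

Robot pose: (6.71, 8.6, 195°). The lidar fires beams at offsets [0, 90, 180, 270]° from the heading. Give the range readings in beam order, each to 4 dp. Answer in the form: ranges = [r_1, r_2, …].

beam 1: φ=0°, α=195°
  direction (-0.9659, -0.2588); cell (6,8); t to first gridline: x 0.7350, y 2.3182 (then +1.0353 / +3.8637)
    (5,8) via x @ 0.7350  # hit
  → r_1 = 0.7350
beam 2: φ=90°, α=285°
  direction (0.2588, -0.9659); cell (6,8); t to first gridline: x 1.1205, y 0.6212 (then +3.8637 / +1.0353)
    (6,7) via y @ 0.6212
    (7,7) via x @ 1.1205
    (7,6) via y @ 1.6564  # hit
  → r_2 = 1.6564
beam 3: φ=180°, α=15°
  direction (0.9659, 0.2588); cell (6,8); t to first gridline: x 0.3002, y 1.5455 (then +1.0353 / +3.8637)
    (7,8) via x @ 0.3002
    (8,8) via x @ 1.3355  # hit
  → r_3 = 1.3355
beam 4: φ=270°, α=105°
  direction (-0.2588, 0.9659); cell (6,8); t to first gridline: x 2.7432, y 0.4141 (then +3.8637 / +1.0353)
    (6,9) via y @ 0.4141  # hit
  → r_4 = 0.4141

ranges = [0.7350, 1.6564, 1.3355, 0.4141]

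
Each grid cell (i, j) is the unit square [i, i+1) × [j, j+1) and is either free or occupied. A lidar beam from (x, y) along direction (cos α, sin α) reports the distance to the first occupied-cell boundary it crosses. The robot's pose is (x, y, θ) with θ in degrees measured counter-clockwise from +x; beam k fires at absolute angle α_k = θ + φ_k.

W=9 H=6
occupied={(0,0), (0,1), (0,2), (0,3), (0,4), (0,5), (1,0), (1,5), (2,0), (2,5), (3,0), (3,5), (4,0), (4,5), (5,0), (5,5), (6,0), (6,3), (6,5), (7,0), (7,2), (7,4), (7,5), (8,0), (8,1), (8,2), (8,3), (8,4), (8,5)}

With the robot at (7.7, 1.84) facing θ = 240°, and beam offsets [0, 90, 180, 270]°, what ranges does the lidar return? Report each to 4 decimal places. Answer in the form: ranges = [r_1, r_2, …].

beam 1: φ=0°, α=240°
  dir = (cos 240°, sin 240°) = (-0.5000, -0.8660); from cell (7,1)
  next x-line at t=1.4000, next y-line at t=0.9699; Δt_x=2.0000, Δt_y=1.1547
    y: enter (7,0) at t=0.9699 ← occupied
  → r_1 = 0.9699
beam 2: φ=90°, α=330°
  dir = (cos 330°, sin 330°) = (0.8660, -0.5000); from cell (7,1)
  next x-line at t=0.3464, next y-line at t=1.6800; Δt_x=1.1547, Δt_y=2.0000
    x: enter (8,1) at t=0.3464 ← occupied
  → r_2 = 0.3464
beam 3: φ=180°, α=60°
  dir = (cos 60°, sin 60°) = (0.5000, 0.8660); from cell (7,1)
  next x-line at t=0.6000, next y-line at t=0.1848; Δt_x=2.0000, Δt_y=1.1547
    y: enter (7,2) at t=0.1848 ← occupied
  → r_3 = 0.1848
beam 4: φ=270°, α=150°
  dir = (cos 150°, sin 150°) = (-0.8660, 0.5000); from cell (7,1)
  next x-line at t=0.8083, next y-line at t=0.3200; Δt_x=1.1547, Δt_y=2.0000
    y: enter (7,2) at t=0.3200 ← occupied
  → r_4 = 0.3200

ranges = [0.9699, 0.3464, 0.1848, 0.3200]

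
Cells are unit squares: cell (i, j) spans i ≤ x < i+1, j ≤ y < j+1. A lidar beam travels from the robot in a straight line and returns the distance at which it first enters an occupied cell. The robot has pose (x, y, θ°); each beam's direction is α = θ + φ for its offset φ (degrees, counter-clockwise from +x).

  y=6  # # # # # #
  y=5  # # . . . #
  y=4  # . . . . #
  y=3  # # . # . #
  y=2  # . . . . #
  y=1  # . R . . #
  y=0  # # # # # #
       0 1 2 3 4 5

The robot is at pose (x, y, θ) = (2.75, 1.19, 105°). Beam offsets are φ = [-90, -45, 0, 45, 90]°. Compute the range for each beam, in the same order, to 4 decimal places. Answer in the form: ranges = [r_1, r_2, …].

beam 1: φ=-90°, α=15°
  direction (0.9659, 0.2588); cell (2,1); t to first gridline: x 0.2588, y 3.1296 (then +1.0353 / +3.8637)
    (3,1) via x @ 0.2588
    (4,1) via x @ 1.2941
    (5,1) via x @ 2.3294  # hit
  → r_1 = 2.3294
beam 2: φ=-45°, α=60°
  direction (0.5000, 0.8660); cell (2,1); t to first gridline: x 0.5000, y 0.9353 (then +2.0000 / +1.1547)
    (3,1) via x @ 0.5000
    (3,2) via y @ 0.9353
    (3,3) via y @ 2.0900  # hit
  → r_2 = 2.0900
beam 3: φ=0°, α=105°
  direction (-0.2588, 0.9659); cell (2,1); t to first gridline: x 2.8978, y 0.8386 (then +3.8637 / +1.0353)
    (2,2) via y @ 0.8386
    (2,3) via y @ 1.8738
    (1,3) via x @ 2.8978  # hit
  → r_3 = 2.8978
beam 4: φ=45°, α=150°
  direction (-0.8660, 0.5000); cell (2,1); t to first gridline: x 0.8660, y 1.6200 (then +1.1547 / +2.0000)
    (1,1) via x @ 0.8660
    (1,2) via y @ 1.6200
    (0,2) via x @ 2.0207  # hit
  → r_4 = 2.0207
beam 5: φ=90°, α=195°
  direction (-0.9659, -0.2588); cell (2,1); t to first gridline: x 0.7765, y 0.7341 (then +1.0353 / +3.8637)
    (2,0) via y @ 0.7341  # hit
  → r_5 = 0.7341

ranges = [2.3294, 2.0900, 2.8978, 2.0207, 0.7341]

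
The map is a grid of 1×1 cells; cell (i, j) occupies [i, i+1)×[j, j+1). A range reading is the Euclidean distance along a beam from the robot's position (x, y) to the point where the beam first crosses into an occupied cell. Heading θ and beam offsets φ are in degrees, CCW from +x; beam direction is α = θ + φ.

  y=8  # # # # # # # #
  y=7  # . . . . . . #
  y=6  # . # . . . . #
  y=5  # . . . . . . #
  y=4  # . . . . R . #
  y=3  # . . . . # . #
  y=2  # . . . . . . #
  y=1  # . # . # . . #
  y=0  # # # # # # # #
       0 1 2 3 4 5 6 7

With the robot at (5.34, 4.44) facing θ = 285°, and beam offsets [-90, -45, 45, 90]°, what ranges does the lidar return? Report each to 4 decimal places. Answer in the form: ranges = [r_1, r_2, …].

beam 1: φ=-90°, α=195°
  dir = (cos 195°, sin 195°) = (-0.9659, -0.2588); from cell (5,4)
  next x-line at t=0.3520, next y-line at t=1.7000; Δt_x=1.0353, Δt_y=3.8637
    x: enter (4,4) at t=0.3520
    x: enter (3,4) at t=1.3873
    y: enter (3,3) at t=1.7000
    x: enter (2,3) at t=2.4225
    x: enter (1,3) at t=3.4578
    x: enter (0,3) at t=4.4931 ← occupied
  → r_1 = 4.4931
beam 2: φ=-45°, α=240°
  dir = (cos 240°, sin 240°) = (-0.5000, -0.8660); from cell (5,4)
  next x-line at t=0.6800, next y-line at t=0.5081; Δt_x=2.0000, Δt_y=1.1547
    y: enter (5,3) at t=0.5081 ← occupied
  → r_2 = 0.5081
beam 3: φ=45°, α=330°
  dir = (cos 330°, sin 330°) = (0.8660, -0.5000); from cell (5,4)
  next x-line at t=0.7621, next y-line at t=0.8800; Δt_x=1.1547, Δt_y=2.0000
    x: enter (6,4) at t=0.7621
    y: enter (6,3) at t=0.8800
    x: enter (7,3) at t=1.9168 ← occupied
  → r_3 = 1.9168
beam 4: φ=90°, α=15°
  dir = (cos 15°, sin 15°) = (0.9659, 0.2588); from cell (5,4)
  next x-line at t=0.6833, next y-line at t=2.1637; Δt_x=1.0353, Δt_y=3.8637
    x: enter (6,4) at t=0.6833
    x: enter (7,4) at t=1.7186 ← occupied
  → r_4 = 1.7186

ranges = [4.4931, 0.5081, 1.9168, 1.7186]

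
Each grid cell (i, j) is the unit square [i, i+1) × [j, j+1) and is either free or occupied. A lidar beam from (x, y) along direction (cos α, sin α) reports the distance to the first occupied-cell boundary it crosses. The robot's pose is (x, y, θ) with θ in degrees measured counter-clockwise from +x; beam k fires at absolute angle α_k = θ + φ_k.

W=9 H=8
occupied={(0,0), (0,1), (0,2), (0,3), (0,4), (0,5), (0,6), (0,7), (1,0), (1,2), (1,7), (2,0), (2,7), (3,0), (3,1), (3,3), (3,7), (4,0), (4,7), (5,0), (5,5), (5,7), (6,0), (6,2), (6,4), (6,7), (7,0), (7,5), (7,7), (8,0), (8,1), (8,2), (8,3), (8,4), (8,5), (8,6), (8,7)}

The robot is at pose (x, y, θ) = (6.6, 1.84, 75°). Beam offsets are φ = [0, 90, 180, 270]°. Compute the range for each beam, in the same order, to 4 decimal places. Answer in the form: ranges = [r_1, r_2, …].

ranges = [0.1656, 0.6182, 0.8696, 1.4494]

beam 1: φ=0°, α=75°
  d=(0.2588,0.9659)  start (6,1)  tX=1.5455 tY=0.1656  stride 1/|dx|=3.8637 1/|dy|=1.0353
    cross y-line → (6,2), t=0.1656 (wall)
  → r_1 = 0.1656
beam 2: φ=90°, α=165°
  d=(-0.9659,0.2588)  start (6,1)  tX=0.6212 tY=0.6182  stride 1/|dx|=1.0353 1/|dy|=3.8637
    cross y-line → (6,2), t=0.6182 (wall)
  → r_2 = 0.6182
beam 3: φ=180°, α=255°
  d=(-0.2588,-0.9659)  start (6,1)  tX=2.3182 tY=0.8696  stride 1/|dx|=3.8637 1/|dy|=1.0353
    cross y-line → (6,0), t=0.8696 (wall)
  → r_3 = 0.8696
beam 4: φ=270°, α=345°
  d=(0.9659,-0.2588)  start (6,1)  tX=0.4141 tY=3.2455  stride 1/|dx|=1.0353 1/|dy|=3.8637
    cross x-line → (7,1), t=0.4141
    cross x-line → (8,1), t=1.4494 (wall)
  → r_4 = 1.4494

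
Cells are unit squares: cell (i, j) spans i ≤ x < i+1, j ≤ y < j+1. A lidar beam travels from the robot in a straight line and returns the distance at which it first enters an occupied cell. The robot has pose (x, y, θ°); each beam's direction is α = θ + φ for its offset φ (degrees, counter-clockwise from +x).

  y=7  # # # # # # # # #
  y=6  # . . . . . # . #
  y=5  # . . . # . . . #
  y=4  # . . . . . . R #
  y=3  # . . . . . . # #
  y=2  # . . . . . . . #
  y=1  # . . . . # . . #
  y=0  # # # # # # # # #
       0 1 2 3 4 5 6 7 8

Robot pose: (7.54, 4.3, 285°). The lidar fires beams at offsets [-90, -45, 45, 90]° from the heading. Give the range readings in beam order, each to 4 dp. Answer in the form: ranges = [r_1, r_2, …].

beam 1: φ=-90°, α=195°
  cosα=-0.9659 sinα=-0.2588 | (7,4) | tMaxX 0.5590 tMaxY 1.1591 | tΔX 1.0353 tΔY 3.8637
    t=0.5590 [x] (6,4)
    t=1.1591 [y] (6,3)
    t=1.5943 [x] (5,3)
    t=2.6296 [x] (4,3)
    t=3.6649 [x] (3,3)
    t=4.7002 [x] (2,3)
    t=5.0228 [y] (2,2)
    t=5.7354 [x] (1,2)
    t=6.7707 [x] (0,2) — stop
  → r_1 = 6.7707
beam 2: φ=-45°, α=240°
  cosα=-0.5000 sinα=-0.8660 | (7,4) | tMaxX 1.0800 tMaxY 0.3464 | tΔX 2.0000 tΔY 1.1547
    t=0.3464 [y] (7,3) — stop
  → r_2 = 0.3464
beam 3: φ=45°, α=330°
  cosα=0.8660 sinα=-0.5000 | (7,4) | tMaxX 0.5312 tMaxY 0.6000 | tΔX 1.1547 tΔY 2.0000
    t=0.5312 [x] (8,4) — stop
  → r_3 = 0.5312
beam 4: φ=90°, α=15°
  cosα=0.9659 sinα=0.2588 | (7,4) | tMaxX 0.4762 tMaxY 2.7046 | tΔX 1.0353 tΔY 3.8637
    t=0.4762 [x] (8,4) — stop
  → r_4 = 0.4762

ranges = [6.7707, 0.3464, 0.5312, 0.4762]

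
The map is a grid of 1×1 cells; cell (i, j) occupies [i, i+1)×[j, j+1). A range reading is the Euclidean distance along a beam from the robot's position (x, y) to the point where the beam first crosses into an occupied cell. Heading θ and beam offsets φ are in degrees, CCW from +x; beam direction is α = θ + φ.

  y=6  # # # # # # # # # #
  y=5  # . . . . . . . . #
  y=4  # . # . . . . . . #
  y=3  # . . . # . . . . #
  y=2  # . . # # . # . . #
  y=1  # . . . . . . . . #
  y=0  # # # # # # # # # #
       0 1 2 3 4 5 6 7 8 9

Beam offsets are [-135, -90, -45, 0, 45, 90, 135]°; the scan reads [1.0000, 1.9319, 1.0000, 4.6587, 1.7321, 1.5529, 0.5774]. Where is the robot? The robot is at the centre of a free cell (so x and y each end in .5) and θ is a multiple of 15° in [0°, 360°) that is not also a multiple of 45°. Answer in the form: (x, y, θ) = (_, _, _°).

(x, y, θ) = (2.5, 1.5, 105°)

Enumerate (i+0.5, j+0.5, θ) over the 35 free cells and 16 admissible headings. For each, cast all 7 beams and compare to the given ranges.
  (2.5, 5.5, 15°): beam 1 = 0.5774 ≠ 1.0000 ✗
  (2.5, 2.5, 30°): beam 1 = 1.5529 ≠ 1.0000 ✗
  (5.5, 2.5, 15°): beam 1 = 1.7321 ≠ 1.0000 ✗
  (3.5, 3.5, 210°): beam 1 = 2.5882 ≠ 1.0000 ✗
  …
  (2.5, 1.5, 105°): r_1=1.0000, r_2=1.9319, r_3=1.0000, r_4=4.6587, r_5=1.7321, r_6=1.5529, r_7=0.5774 — all match ✓
No second candidate reproduces the full scan.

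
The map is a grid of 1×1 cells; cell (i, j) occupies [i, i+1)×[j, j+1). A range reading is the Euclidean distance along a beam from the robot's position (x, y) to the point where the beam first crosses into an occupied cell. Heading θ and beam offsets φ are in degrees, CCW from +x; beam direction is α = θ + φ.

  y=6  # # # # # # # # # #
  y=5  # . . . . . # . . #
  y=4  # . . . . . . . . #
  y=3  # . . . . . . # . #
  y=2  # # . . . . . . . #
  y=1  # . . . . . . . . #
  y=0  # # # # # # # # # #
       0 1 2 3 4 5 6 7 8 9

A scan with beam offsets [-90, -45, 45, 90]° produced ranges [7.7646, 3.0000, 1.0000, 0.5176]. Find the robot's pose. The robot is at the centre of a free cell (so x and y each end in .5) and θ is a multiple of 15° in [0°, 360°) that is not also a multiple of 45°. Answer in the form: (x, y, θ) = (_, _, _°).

(x, y, θ) = (8.5, 2.5, 255°)

Candidates: 37 free-cell centres × 16 headings = 592 poses. Raycast each; keep the one whose scan matches to 4 dp.
  (7.5, 5.5, 330°): beam 1 = 5.1962 ≠ 7.7646 ✗
  (4.5, 1.5, 120°): beam 1 = 3.0000 ≠ 7.7646 ✗
  (3.5, 4.5, 75°): beam 1 = 3.6235 ≠ 7.7646 ✗
  (8.5, 3.5, 15°): beam 1 = 1.9319 ≠ 7.7646 ✗
  …
  (8.5, 2.5, 255°): r_1=7.7646, r_2=3.0000, r_3=1.0000, r_4=0.5176 — all match ✓
Only this pose fits every beam.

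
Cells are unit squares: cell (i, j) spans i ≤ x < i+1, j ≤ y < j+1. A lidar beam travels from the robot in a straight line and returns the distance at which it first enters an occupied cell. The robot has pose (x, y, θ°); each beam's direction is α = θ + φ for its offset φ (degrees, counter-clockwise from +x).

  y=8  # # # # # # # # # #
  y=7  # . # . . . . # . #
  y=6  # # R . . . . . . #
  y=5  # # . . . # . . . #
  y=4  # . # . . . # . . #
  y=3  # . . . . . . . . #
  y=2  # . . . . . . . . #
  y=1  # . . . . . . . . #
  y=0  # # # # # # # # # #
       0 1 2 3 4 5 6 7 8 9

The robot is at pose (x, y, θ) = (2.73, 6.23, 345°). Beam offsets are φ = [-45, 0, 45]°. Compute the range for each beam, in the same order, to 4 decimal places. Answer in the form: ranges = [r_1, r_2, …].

ranges = [6.0391, 2.3501, 3.5400]

beam 1: φ=-45°, α=300°
  cosα=0.5000 sinα=-0.8660 | (2,6) | tMaxX 0.5400 tMaxY 0.2656 | tΔX 2.0000 tΔY 1.1547
    t=0.2656 [y] (2,5)
    t=0.5400 [x] (3,5)
    t=1.4203 [y] (3,4)
    t=2.5400 [x] (4,4)
    t=2.5750 [y] (4,3)
    t=3.7297 [y] (4,2)
    t=4.5400 [x] (5,2)
    t=4.8844 [y] (5,1)
    t=6.0391 [y] (5,0) — stop
  → r_1 = 6.0391
beam 2: φ=0°, α=345°
  cosα=0.9659 sinα=-0.2588 | (2,6) | tMaxX 0.2795 tMaxY 0.8887 | tΔX 1.0353 tΔY 3.8637
    t=0.2795 [x] (3,6)
    t=0.8887 [y] (3,5)
    t=1.3148 [x] (4,5)
    t=2.3501 [x] (5,5) — stop
  → r_2 = 2.3501
beam 3: φ=45°, α=30°
  cosα=0.8660 sinα=0.5000 | (2,6) | tMaxX 0.3118 tMaxY 1.5400 | tΔX 1.1547 tΔY 2.0000
    t=0.3118 [x] (3,6)
    t=1.4665 [x] (4,6)
    t=1.5400 [y] (4,7)
    t=2.6212 [x] (5,7)
    t=3.5400 [y] (5,8) — stop
  → r_3 = 3.5400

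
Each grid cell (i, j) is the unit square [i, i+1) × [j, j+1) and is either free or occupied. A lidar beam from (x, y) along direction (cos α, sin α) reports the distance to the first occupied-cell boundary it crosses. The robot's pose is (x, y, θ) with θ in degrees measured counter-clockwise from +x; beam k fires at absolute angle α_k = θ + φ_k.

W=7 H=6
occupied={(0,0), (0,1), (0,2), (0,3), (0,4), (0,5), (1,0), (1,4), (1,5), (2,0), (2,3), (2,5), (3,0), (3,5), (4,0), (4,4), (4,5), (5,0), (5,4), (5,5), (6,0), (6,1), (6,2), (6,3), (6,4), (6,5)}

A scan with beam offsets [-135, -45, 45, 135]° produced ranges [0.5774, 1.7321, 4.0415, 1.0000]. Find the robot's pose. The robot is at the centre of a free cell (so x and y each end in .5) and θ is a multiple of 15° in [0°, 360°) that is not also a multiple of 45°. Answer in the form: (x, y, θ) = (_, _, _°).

(x, y, θ) = (4.5, 1.5, 75°)

Enumerate (i+0.5, j+0.5, θ) over the 16 free cells and 16 admissible headings. For each, cast all 4 beams and compare to the given ranges.
  (1.5, 1.5, 330°): beam 1 = 0.5176 ≠ 0.5774 ✗
  (1.5, 1.5, 75°): beam 2 = 5.0000 ≠ 1.7321 ✗
  (3.5, 1.5, 120°): beam 1 = 1.9319 ≠ 0.5774 ✗
  (3.5, 4.5, 105°): beam 2 = 0.5774 ≠ 1.7321 ✗
  …
  (4.5, 1.5, 75°): r_1=0.5774, r_2=1.7321, r_3=4.0415, r_4=1.0000 — all match ✓
No second candidate reproduces the full scan.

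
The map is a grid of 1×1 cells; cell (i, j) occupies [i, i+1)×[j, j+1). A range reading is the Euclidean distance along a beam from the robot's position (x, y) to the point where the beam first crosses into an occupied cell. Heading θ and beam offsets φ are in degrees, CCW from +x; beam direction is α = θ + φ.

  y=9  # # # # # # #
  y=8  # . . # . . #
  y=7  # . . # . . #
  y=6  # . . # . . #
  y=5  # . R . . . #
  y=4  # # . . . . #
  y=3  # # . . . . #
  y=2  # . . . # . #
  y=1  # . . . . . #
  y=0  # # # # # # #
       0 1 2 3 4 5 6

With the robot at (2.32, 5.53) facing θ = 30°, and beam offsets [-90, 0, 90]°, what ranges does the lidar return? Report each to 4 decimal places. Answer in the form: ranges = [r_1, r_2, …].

beam 1: φ=-90°, α=300°
  cosα=0.5000 sinα=-0.8660 | (2,5) | tMaxX 1.3600 tMaxY 0.6120 | tΔX 2.0000 tΔY 1.1547
    t=0.6120 [y] (2,4)
    t=1.3600 [x] (3,4)
    t=1.7667 [y] (3,3)
    t=2.9214 [y] (3,2)
    t=3.3600 [x] (4,2) — stop
  → r_1 = 3.3600
beam 2: φ=0°, α=30°
  cosα=0.8660 sinα=0.5000 | (2,5) | tMaxX 0.7852 tMaxY 0.9400 | tΔX 1.1547 tΔY 2.0000
    t=0.7852 [x] (3,5)
    t=0.9400 [y] (3,6) — stop
  → r_2 = 0.9400
beam 3: φ=90°, α=120°
  cosα=-0.5000 sinα=0.8660 | (2,5) | tMaxX 0.6400 tMaxY 0.5427 | tΔX 2.0000 tΔY 1.1547
    t=0.5427 [y] (2,6)
    t=0.6400 [x] (1,6)
    t=1.6974 [y] (1,7)
    t=2.6400 [x] (0,7) — stop
  → r_3 = 2.6400

ranges = [3.3600, 0.9400, 2.6400]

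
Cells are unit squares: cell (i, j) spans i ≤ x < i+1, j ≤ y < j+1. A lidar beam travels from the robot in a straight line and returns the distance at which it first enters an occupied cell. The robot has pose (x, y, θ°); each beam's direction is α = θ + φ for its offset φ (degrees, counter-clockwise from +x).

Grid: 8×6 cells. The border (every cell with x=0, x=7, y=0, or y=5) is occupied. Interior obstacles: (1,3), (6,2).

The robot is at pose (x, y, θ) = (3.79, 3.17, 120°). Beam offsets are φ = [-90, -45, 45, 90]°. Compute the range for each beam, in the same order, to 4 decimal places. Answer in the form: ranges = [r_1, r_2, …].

ranges = [3.6600, 1.8946, 1.8531, 3.2216]

beam 1: φ=-90°, α=30°
  cosα=0.8660 sinα=0.5000 | (3,3) | tMaxX 0.2425 tMaxY 1.6600 | tΔX 1.1547 tΔY 2.0000
    t=0.2425 [x] (4,3)
    t=1.3972 [x] (5,3)
    t=1.6600 [y] (5,4)
    t=2.5519 [x] (6,4)
    t=3.6600 [y] (6,5) — stop
  → r_1 = 3.6600
beam 2: φ=-45°, α=75°
  cosα=0.2588 sinα=0.9659 | (3,3) | tMaxX 0.8114 tMaxY 0.8593 | tΔX 3.8637 tΔY 1.0353
    t=0.8114 [x] (4,3)
    t=0.8593 [y] (4,4)
    t=1.8946 [y] (4,5) — stop
  → r_2 = 1.8946
beam 3: φ=45°, α=165°
  cosα=-0.9659 sinα=0.2588 | (3,3) | tMaxX 0.8179 tMaxY 3.2069 | tΔX 1.0353 tΔY 3.8637
    t=0.8179 [x] (2,3)
    t=1.8531 [x] (1,3) — stop
  → r_3 = 1.8531
beam 4: φ=90°, α=210°
  cosα=-0.8660 sinα=-0.5000 | (3,3) | tMaxX 0.9122 tMaxY 0.3400 | tΔX 1.1547 tΔY 2.0000
    t=0.3400 [y] (3,2)
    t=0.9122 [x] (2,2)
    t=2.0669 [x] (1,2)
    t=2.3400 [y] (1,1)
    t=3.2216 [x] (0,1) — stop
  → r_4 = 3.2216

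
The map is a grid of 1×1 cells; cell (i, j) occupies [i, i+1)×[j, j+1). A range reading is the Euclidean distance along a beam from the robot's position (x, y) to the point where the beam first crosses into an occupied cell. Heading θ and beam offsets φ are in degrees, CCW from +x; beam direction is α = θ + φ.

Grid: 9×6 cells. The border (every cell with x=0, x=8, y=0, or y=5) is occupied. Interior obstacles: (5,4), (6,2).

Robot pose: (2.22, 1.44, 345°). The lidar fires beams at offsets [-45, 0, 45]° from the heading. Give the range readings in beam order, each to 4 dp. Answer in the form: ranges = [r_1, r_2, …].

beam 1: φ=-45°, α=300°
  dir = (cos 300°, sin 300°) = (0.5000, -0.8660); from cell (2,1)
  next x-line at t=1.5600, next y-line at t=0.5081; Δt_x=2.0000, Δt_y=1.1547
    y: enter (2,0) at t=0.5081 ← occupied
  → r_1 = 0.5081
beam 2: φ=0°, α=345°
  dir = (cos 345°, sin 345°) = (0.9659, -0.2588); from cell (2,1)
  next x-line at t=0.8075, next y-line at t=1.7000; Δt_x=1.0353, Δt_y=3.8637
    x: enter (3,1) at t=0.8075
    y: enter (3,0) at t=1.7000 ← occupied
  → r_2 = 1.7000
beam 3: φ=45°, α=30°
  dir = (cos 30°, sin 30°) = (0.8660, 0.5000); from cell (2,1)
  next x-line at t=0.9007, next y-line at t=1.1200; Δt_x=1.1547, Δt_y=2.0000
    x: enter (3,1) at t=0.9007
    y: enter (3,2) at t=1.1200
    x: enter (4,2) at t=2.0554
    y: enter (4,3) at t=3.1200
    x: enter (5,3) at t=3.2101
    x: enter (6,3) at t=4.3648
    y: enter (6,4) at t=5.1200
    x: enter (7,4) at t=5.5195
    x: enter (8,4) at t=6.6742 ← occupied
  → r_3 = 6.6742

ranges = [0.5081, 1.7000, 6.6742]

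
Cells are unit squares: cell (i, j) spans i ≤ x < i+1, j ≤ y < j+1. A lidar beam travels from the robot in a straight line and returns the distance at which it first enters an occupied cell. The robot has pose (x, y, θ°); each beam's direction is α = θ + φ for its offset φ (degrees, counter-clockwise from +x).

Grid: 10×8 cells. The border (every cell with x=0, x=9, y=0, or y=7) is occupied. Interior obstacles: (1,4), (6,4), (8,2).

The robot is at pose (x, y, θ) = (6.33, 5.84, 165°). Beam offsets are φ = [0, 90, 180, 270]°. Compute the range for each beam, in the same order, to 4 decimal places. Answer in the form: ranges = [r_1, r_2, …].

ranges = [4.4819, 0.8696, 2.7642, 1.2009]

beam 1: φ=0°, α=165°
  dir = (cos 165°, sin 165°) = (-0.9659, 0.2588); from cell (6,5)
  next x-line at t=0.3416, next y-line at t=0.6182; Δt_x=1.0353, Δt_y=3.8637
    x: enter (5,5) at t=0.3416
    y: enter (5,6) at t=0.6182
    x: enter (4,6) at t=1.3769
    x: enter (3,6) at t=2.4122
    x: enter (2,6) at t=3.4475
    y: enter (2,7) at t=4.4819 ← occupied
  → r_1 = 4.4819
beam 2: φ=90°, α=255°
  dir = (cos 255°, sin 255°) = (-0.2588, -0.9659); from cell (6,5)
  next x-line at t=1.2750, next y-line at t=0.8696; Δt_x=3.8637, Δt_y=1.0353
    y: enter (6,4) at t=0.8696 ← occupied
  → r_2 = 0.8696
beam 3: φ=180°, α=345°
  dir = (cos 345°, sin 345°) = (0.9659, -0.2588); from cell (6,5)
  next x-line at t=0.6936, next y-line at t=3.2455; Δt_x=1.0353, Δt_y=3.8637
    x: enter (7,5) at t=0.6936
    x: enter (8,5) at t=1.7289
    x: enter (9,5) at t=2.7642 ← occupied
  → r_3 = 2.7642
beam 4: φ=270°, α=75°
  dir = (cos 75°, sin 75°) = (0.2588, 0.9659); from cell (6,5)
  next x-line at t=2.5887, next y-line at t=0.1656; Δt_x=3.8637, Δt_y=1.0353
    y: enter (6,6) at t=0.1656
    y: enter (6,7) at t=1.2009 ← occupied
  → r_4 = 1.2009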